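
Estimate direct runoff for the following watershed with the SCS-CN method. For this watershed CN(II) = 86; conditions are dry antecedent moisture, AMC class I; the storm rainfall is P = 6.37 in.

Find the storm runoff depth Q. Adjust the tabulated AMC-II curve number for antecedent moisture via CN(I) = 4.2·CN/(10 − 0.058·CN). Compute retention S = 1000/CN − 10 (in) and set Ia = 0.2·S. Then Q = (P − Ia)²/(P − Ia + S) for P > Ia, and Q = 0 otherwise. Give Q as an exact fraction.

Q = 5208941929/1576031700 in ≈ 3.305 in

Adjust CN=86 to AMC I: 4.2·86/(10 − 0.058·86) → (1806/5) ÷ (1253/250) = 12900/179 ≈ 72.067
Max retention: S = 1000/(12900/179) − 10 = 500/129 in (≈ 3.876 in)
Ia = 0.2S: 0.2·3.876 = 0.775 in (exactly 100/129)
Excess rainfall: 6.370 − 0.775 = 5.595 in; P > Ia so Q > 0
Runoff Q = (P−Ia)²/(P−Ia+S) = (5.595)²/(5.595+3.876) = 5208941929/1576031700 ≈ 3.305 in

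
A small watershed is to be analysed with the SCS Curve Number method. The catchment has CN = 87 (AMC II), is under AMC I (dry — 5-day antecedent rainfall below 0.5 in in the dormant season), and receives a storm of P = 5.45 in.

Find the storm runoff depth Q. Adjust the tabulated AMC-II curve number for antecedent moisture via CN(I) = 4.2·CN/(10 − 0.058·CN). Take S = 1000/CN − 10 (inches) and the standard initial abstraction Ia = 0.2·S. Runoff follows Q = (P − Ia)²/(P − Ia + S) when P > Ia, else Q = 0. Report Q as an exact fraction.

Q = 29978498449/11076845220 in ≈ 2.706 in

CN(I) from CN(II)=87: (4.2·87)/(10 − 0.058·87) = 182700/2477 ≈ 73.759
Max retention: S = 1000/(182700/2477) − 10 = 6500/1827 in (≈ 3.558 in)
Ia = 0.2·(6500/1827) = 1300/1827 in ≈ 0.712 in
Excess rainfall: 5.450 − 0.712 = 4.738 in; P > Ia so Q > 0
Q = (173143/36540)²/((173143/36540) + 6500/1827) = (29978498449/1335171600)/(303143/36540) = 29978498449/11076845220 in ≈ 2.706 in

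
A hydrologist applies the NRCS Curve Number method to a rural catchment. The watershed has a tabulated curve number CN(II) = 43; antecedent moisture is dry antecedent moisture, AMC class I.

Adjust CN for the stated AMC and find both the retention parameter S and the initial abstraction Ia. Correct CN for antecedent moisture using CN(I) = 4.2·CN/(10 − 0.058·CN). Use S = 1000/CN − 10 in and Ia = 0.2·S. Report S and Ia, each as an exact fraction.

S = 9500/301 in ≈ 31.561 in; Ia = 1900/301 in ≈ 6.312 in

Adjust CN=43 to AMC I: 4.2·43/(10 − 0.058·43) → (903/5) ÷ (3753/500) = 30100/1251 ≈ 24.061
Max retention: S = 1000/(30100/1251) − 10 = 9500/301 in (≈ 31.561 in)
Ia = 0.2·(9500/301) = 1900/301 in ≈ 6.312 in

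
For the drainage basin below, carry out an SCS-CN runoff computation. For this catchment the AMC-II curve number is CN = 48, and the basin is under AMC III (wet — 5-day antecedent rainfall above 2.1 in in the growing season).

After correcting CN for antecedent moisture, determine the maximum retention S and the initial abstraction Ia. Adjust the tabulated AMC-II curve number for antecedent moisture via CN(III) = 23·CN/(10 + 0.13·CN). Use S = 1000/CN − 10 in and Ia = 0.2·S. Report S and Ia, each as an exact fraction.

Adjust CN=48 to AMC III: 23·48/(10 + 0.13·48) → 1104 ÷ (406/25) = 13800/203 ≈ 67.980
Retention S: 1000/CN − 10 with CN=67.980 → S = 325/69 ≈ 4.710 in
Ia = 0.2·(325/69) = 65/69 in ≈ 0.942 in

S = 325/69 in ≈ 4.710 in; Ia = 65/69 in ≈ 0.942 in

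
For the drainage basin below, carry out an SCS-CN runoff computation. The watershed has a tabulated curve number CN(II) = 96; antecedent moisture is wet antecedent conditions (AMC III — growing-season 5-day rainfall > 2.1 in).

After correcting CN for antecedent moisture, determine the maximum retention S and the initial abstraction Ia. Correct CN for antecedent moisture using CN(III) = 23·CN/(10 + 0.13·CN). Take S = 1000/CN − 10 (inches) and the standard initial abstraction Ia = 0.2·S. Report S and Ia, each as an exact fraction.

S = 25/138 in ≈ 0.181 in; Ia = 5/138 in ≈ 0.036 in

CN(III) from CN(II)=96: (23·96)/(10 + 0.13·96) = 27600/281 ≈ 98.221
Max retention: S = 1000/(27600/281) − 10 = 25/138 in (≈ 0.181 in)
Initial abstraction Ia = S/5 = (25/138)/5 = 5/138 ≈ 0.036 in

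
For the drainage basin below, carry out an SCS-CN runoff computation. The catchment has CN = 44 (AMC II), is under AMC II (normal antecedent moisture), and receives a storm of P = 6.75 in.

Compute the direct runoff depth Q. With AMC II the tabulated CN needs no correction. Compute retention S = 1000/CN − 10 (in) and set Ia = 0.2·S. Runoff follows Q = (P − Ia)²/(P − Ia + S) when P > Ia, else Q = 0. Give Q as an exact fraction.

Q = 6845/6556 in ≈ 1.044 in

CN(II) = 44; AMC II needs no correction.
Retention S: 1000/CN − 10 with CN=44.000 → S = 140/11 ≈ 12.727 in
Ia = 0.2·(140/11) = 28/11 in ≈ 2.545 in
P − Ia = 6.750 − 2.545 = 185/44 ≈ 4.205 in (> 0, runoff occurs)
Q: (185/44)² ÷ (745/44) = 6845/6556 in (≈ 1.044 in)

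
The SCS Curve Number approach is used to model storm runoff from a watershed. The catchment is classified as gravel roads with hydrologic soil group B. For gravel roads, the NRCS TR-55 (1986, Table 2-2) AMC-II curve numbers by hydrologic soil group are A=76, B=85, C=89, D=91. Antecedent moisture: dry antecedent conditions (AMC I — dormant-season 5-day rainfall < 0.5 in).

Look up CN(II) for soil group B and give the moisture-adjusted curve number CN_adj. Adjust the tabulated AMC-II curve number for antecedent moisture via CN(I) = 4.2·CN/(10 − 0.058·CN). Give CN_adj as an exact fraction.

NRCS table: gravel roads, soil group B → CN(II) = 85
Dry (AMC I): CN(I) = 4.2·85/(10 − 0.058·85) = 357/(507/100) = 11900/169 ≈ 70.414

CN_adj = 11900/169 ≈ 70.414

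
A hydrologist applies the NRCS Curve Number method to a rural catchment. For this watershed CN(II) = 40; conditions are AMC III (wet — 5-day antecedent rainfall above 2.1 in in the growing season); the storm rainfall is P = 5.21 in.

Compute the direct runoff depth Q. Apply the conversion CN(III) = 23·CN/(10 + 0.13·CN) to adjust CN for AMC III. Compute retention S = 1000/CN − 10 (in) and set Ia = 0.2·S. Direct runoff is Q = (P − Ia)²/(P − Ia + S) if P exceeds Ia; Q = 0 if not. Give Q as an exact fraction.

Adjust CN=40 to AMC III: 23·40/(10 + 0.13·40) → 920 ÷ (76/5) = 1150/19 ≈ 60.526
S = 1000/(1150/19) − 10 = 150/23 in ≈ 6.522 in
Ia = 0.2·(150/23) = 30/23 in ≈ 1.304 in
Since P=5.210 > Ia=1.304: effective rainfall P−Ia = 8983/2300 in
Q = (8983/2300)²/((8983/2300) + 150/23) = (80694289/5290000)/(23983/2300) = 80694289/55160900 in ≈ 1.463 in

Q = 80694289/55160900 in ≈ 1.463 in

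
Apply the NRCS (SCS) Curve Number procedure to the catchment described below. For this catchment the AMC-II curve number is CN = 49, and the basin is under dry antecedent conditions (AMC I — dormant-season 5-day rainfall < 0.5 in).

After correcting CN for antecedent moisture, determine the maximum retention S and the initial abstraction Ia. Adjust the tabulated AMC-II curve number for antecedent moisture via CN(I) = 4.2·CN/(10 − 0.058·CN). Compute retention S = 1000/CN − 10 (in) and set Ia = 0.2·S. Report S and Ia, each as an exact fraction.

S = 8500/343 in ≈ 24.781 in; Ia = 1700/343 in ≈ 4.956 in

Adjust CN=49 to AMC I: 4.2·49/(10 − 0.058·49) → (1029/5) ÷ (3579/500) = 34300/1193 ≈ 28.751
S = 1000/(34300/1193) − 10 = 8500/343 in ≈ 24.781 in
Ia = 0.2S: 0.2·24.781 = 4.956 in (exactly 1700/343)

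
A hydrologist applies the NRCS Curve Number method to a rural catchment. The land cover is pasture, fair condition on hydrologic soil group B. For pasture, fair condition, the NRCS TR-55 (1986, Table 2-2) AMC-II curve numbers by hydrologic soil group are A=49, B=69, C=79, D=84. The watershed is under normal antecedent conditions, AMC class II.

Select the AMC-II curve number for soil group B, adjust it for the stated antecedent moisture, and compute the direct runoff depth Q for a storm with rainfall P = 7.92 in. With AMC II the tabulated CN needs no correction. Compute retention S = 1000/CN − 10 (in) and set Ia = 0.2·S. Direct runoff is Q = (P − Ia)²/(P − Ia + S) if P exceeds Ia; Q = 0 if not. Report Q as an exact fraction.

Q = 73350272/17130975 in ≈ 4.282 in

NRCS table: pasture, fair condition, soil group B → CN(II) = 69
Average conditions: CN = 69 (no AMC adjustment).
Max retention: S = 1000/69 − 10 = 310/69 in (≈ 4.493 in)
Ia = 0.2S: 0.2·4.493 = 0.899 in (exactly 62/69)
Excess rainfall: 7.920 − 0.899 = 7.021 in; P > Ia so Q > 0
Q = (12112/1725)²/((12112/1725) + 310/69) = (146700544/2975625)/(19862/1725) = 73350272/17130975 in ≈ 4.282 in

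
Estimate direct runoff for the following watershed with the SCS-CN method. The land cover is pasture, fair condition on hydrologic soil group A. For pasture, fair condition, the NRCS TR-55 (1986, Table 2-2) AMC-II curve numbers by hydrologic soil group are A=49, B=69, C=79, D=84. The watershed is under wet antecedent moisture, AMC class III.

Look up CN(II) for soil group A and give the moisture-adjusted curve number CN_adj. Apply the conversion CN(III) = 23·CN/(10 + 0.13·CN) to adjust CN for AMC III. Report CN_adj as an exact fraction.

NRCS table: pasture, fair condition, soil group A → CN(II) = 49
Adjust CN=49 to AMC III: 23·49/(10 + 0.13·49) → 1127 ÷ (1637/100) = 112700/1637 ≈ 68.845

CN_adj = 112700/1637 ≈ 68.845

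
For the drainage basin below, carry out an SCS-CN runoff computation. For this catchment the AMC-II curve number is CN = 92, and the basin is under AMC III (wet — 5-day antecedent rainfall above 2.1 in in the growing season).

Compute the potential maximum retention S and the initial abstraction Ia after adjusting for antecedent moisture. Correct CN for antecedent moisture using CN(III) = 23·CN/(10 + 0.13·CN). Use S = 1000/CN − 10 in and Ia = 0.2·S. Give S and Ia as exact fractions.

S = 200/529 in ≈ 0.378 in; Ia = 40/529 in ≈ 0.076 in

CN(III) from CN(II)=92: (23·92)/(10 + 0.13·92) = 52900/549 ≈ 96.357
S = 1000/(52900/549) − 10 = 200/529 in ≈ 0.378 in
Ia = 0.2·(200/529) = 40/529 in ≈ 0.076 in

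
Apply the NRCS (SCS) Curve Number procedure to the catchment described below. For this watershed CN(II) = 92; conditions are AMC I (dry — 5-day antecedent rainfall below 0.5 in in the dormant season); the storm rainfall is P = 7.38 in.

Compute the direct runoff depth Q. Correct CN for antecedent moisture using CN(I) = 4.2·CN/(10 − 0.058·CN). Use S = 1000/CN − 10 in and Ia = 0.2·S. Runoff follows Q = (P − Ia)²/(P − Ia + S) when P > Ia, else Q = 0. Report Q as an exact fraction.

Adjust CN=92 to AMC I: 4.2·92/(10 − 0.058·92) → (1932/5) ÷ (583/125) = 48300/583 ≈ 82.847
Retention S: 1000/CN − 10 with CN=82.847 → S = 1000/483 ≈ 2.070 in
Ia = 0.2·(1000/483) = 200/483 in ≈ 0.414 in
Excess rainfall: 7.380 − 0.414 = 6.966 in; P > Ia so Q > 0
Runoff Q = (P−Ia)²/(P−Ia+S) = (6.966)²/(6.966+2.070) = 28300323529/5270182050 ≈ 5.370 in

Q = 28300323529/5270182050 in ≈ 5.370 in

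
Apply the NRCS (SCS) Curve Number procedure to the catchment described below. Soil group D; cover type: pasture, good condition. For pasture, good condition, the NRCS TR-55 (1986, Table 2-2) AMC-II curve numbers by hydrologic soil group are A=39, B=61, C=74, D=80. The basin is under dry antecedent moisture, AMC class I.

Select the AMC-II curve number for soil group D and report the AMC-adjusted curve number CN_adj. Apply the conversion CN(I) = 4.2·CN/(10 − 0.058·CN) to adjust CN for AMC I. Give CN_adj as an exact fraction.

NRCS table: pasture, good condition, soil group D → CN(II) = 80
Adjust CN=80 to AMC I: 4.2·80/(10 − 0.058·80) → 336 ÷ (134/25) = 4200/67 ≈ 62.687

CN_adj = 4200/67 ≈ 62.687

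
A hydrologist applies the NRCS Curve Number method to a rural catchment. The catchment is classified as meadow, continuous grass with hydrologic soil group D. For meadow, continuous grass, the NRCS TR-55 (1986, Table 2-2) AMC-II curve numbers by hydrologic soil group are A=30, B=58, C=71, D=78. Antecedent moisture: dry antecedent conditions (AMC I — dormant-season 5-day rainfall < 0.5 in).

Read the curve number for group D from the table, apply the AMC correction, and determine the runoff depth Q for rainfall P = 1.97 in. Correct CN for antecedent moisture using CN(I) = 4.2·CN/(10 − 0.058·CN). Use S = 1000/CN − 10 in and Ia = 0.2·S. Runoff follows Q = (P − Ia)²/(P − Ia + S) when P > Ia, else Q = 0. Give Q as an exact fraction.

NRCS table: meadow, continuous grass, soil group D → CN(II) = 78
Adjust CN=78 to AMC I: 4.2·78/(10 − 0.058·78) → (1638/5) ÷ (1369/250) = 81900/1369 ≈ 59.825
S = 1000/(81900/1369) − 10 = 5500/819 in ≈ 6.716 in
Ia = 0.2·(5500/819) = 1100/819 in ≈ 1.343 in
Since P=1.970 > Ia=1.343: effective rainfall P−Ia = 51343/81900 in
Q: (51343/81900)² ÷ (601343/81900) = 2636103649/49249991700 in (≈ 0.054 in)

Q = 2636103649/49249991700 in ≈ 0.054 in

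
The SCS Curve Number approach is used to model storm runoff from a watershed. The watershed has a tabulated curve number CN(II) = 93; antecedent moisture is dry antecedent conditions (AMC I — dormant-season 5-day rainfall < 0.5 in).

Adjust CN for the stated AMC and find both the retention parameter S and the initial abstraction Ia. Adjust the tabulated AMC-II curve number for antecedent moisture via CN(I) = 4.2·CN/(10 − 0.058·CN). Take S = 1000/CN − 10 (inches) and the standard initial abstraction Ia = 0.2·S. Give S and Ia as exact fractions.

Dry (AMC I): CN(I) = 4.2·93/(10 − 0.058·93) = (1953/5)/(2303/500) = 27900/329 ≈ 84.802
S = 1000/(27900/329) − 10 = 500/279 in ≈ 1.792 in
Ia = 0.2S: 0.2·1.792 = 0.358 in (exactly 100/279)

S = 500/279 in ≈ 1.792 in; Ia = 100/279 in ≈ 0.358 in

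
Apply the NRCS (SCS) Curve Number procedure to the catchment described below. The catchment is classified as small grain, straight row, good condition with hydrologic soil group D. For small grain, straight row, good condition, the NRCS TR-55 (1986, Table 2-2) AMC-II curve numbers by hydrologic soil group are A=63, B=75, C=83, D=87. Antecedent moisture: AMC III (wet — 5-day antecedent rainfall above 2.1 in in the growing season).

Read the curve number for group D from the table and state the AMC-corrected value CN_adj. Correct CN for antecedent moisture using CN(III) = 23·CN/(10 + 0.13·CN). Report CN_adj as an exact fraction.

CN_adj = 200100/2131 ≈ 93.900

NRCS table: small grain, straight row, good condition, soil group D → CN(II) = 87
Wet (AMC III): CN(III) = 23·87/(10 + 0.13·87) = 2001/(2131/100) = 200100/2131 ≈ 93.900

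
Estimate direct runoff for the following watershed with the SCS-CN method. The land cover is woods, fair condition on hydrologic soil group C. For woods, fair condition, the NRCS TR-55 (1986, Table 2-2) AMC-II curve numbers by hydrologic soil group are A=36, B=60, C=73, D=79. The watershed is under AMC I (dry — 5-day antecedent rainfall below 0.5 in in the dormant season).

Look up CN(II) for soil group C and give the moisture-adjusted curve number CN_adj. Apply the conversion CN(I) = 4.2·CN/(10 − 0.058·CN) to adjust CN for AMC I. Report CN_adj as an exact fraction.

CN_adj = 51100/961 ≈ 53.174

NRCS table: woods, fair condition, soil group C → CN(II) = 73
Dry (AMC I): CN(I) = 4.2·73/(10 − 0.058·73) = (1533/5)/(2883/500) = 51100/961 ≈ 53.174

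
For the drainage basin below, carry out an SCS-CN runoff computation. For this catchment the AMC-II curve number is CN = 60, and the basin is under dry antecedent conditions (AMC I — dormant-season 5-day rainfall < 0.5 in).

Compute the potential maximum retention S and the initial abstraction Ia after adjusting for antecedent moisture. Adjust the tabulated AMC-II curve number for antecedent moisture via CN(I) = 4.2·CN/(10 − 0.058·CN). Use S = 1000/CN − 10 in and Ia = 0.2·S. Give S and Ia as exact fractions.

Dry (AMC I): CN(I) = 4.2·60/(10 − 0.058·60) = 252/(163/25) = 6300/163 ≈ 38.650
Retention S: 1000/CN − 10 with CN=38.650 → S = 1000/63 ≈ 15.873 in
Initial abstraction Ia = S/5 = (1000/63)/5 = 200/63 ≈ 3.175 in

S = 1000/63 in ≈ 15.873 in; Ia = 200/63 in ≈ 3.175 in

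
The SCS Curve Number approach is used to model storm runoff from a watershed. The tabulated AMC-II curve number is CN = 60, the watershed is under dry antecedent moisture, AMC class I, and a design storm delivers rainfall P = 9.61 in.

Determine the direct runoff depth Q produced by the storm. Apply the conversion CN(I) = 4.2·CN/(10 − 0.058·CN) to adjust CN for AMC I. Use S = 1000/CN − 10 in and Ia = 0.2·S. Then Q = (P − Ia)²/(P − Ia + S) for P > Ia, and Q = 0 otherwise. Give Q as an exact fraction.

Adjust CN=60 to AMC I: 4.2·60/(10 − 0.058·60) → 252 ÷ (163/25) = 6300/163 ≈ 38.650
Max retention: S = 1000/(6300/163) − 10 = 1000/63 in (≈ 15.873 in)
Ia = 0.2S: 0.2·15.873 = 3.175 in (exactly 200/63)
P − Ia = 9.610 − 3.175 = 40543/6300 ≈ 6.435 in (> 0, runoff occurs)
Q: (40543/6300)² ÷ (140543/6300) = 1643734849/885420900 in (≈ 1.856 in)

Q = 1643734849/885420900 in ≈ 1.856 in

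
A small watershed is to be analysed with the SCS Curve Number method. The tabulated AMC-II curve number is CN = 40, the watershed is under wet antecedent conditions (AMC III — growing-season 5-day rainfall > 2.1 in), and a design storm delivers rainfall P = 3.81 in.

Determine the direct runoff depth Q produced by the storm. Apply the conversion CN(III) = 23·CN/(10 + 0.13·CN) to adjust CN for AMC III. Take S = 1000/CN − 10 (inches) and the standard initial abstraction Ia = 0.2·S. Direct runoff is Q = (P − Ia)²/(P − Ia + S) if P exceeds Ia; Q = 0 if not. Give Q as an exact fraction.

Q = 3690241/5306100 in ≈ 0.695 in

CN(III) from CN(II)=40: (23·40)/(10 + 0.13·40) = 1150/19 ≈ 60.526
S = 1000/(1150/19) − 10 = 150/23 in ≈ 6.522 in
Ia = 0.2S: 0.2·6.522 = 1.304 in (exactly 30/23)
Since P=3.810 > Ia=1.304: effective rainfall P−Ia = 5763/2300 in
Q: (5763/2300)² ÷ (20763/2300) = 3690241/5306100 in (≈ 0.695 in)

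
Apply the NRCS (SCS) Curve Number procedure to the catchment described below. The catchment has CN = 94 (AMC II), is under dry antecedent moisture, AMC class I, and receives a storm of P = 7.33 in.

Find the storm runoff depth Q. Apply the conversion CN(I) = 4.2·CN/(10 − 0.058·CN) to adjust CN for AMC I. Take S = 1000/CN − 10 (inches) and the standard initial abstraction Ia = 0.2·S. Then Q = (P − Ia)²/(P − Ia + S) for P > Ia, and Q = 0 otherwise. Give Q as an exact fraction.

Q = 53433558649/9250065300 in ≈ 5.777 in

CN(I) from CN(II)=94: (4.2·94)/(10 − 0.058·94) = 32900/379 ≈ 86.807
Retention S: 1000/CN − 10 with CN=86.807 → S = 500/329 ≈ 1.520 in
Ia = 0.2·(500/329) = 100/329 in ≈ 0.304 in
Since P=7.330 > Ia=0.304: effective rainfall P−Ia = 231157/32900 in
Q: (231157/32900)² ÷ (281157/32900) = 53433558649/9250065300 in (≈ 5.777 in)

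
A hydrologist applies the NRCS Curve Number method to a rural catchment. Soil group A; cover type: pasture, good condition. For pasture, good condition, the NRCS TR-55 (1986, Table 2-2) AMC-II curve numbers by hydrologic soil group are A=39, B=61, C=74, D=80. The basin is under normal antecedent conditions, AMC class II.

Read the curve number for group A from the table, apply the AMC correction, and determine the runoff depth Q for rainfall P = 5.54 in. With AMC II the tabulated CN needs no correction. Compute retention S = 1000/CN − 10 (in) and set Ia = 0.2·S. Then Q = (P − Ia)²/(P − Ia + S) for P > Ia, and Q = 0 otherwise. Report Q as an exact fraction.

NRCS table: pasture, good condition, soil group A → CN(II) = 39
AMC II — tabulated CN = 39 applies directly.
S = 1000/39 − 10 = 610/39 in ≈ 15.641 in
Initial abstraction Ia = S/5 = (610/39)/5 = 122/39 ≈ 3.128 in
P − Ia = 5.540 − 3.128 = 4703/1950 ≈ 2.412 in (> 0, runoff occurs)
Q: (4703/1950)² ÷ (35203/1950) = 22118209/68645850 in (≈ 0.322 in)

Q = 22118209/68645850 in ≈ 0.322 in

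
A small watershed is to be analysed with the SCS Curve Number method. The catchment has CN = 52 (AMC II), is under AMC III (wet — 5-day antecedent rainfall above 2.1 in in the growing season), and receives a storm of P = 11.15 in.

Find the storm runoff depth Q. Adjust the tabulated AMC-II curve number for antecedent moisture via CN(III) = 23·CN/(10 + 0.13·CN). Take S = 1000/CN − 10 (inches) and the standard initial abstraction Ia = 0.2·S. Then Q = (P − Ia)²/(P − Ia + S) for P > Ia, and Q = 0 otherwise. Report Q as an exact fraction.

Wet (AMC III): CN(III) = 23·52/(10 + 0.13·52) = 1196/(419/25) = 29900/419 ≈ 71.360
Max retention: S = 1000/(29900/419) − 10 = 1200/299 in (≈ 4.013 in)
Ia = 0.2·(1200/299) = 240/299 in ≈ 0.803 in
P − Ia = 11.150 − 0.803 = 61877/5980 ≈ 10.347 in (> 0, runoff occurs)
Q: (61877/5980)² ÷ (85877/5980) = 3828763129/513544460 in (≈ 7.456 in)

Q = 3828763129/513544460 in ≈ 7.456 in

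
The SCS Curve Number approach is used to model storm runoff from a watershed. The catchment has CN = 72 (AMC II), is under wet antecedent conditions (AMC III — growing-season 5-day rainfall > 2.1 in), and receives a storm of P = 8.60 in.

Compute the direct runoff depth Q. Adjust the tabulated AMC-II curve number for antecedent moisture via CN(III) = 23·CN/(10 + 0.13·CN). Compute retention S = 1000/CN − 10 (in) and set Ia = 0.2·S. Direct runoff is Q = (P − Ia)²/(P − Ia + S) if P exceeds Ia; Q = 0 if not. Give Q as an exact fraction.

Adjust CN=72 to AMC III: 23·72/(10 + 0.13·72) → 1656 ÷ (484/25) = 10350/121 ≈ 85.537
S = 1000/(10350/121) − 10 = 350/207 in ≈ 1.691 in
Ia = 0.2S: 0.2·1.691 = 0.338 in (exactly 70/207)
Excess rainfall: 8.600 − 0.338 = 8.262 in; P > Ia so Q > 0
Q: (8551/1035)² ÷ (10301/1035) = 73119601/10661535 in (≈ 6.858 in)

Q = 73119601/10661535 in ≈ 6.858 in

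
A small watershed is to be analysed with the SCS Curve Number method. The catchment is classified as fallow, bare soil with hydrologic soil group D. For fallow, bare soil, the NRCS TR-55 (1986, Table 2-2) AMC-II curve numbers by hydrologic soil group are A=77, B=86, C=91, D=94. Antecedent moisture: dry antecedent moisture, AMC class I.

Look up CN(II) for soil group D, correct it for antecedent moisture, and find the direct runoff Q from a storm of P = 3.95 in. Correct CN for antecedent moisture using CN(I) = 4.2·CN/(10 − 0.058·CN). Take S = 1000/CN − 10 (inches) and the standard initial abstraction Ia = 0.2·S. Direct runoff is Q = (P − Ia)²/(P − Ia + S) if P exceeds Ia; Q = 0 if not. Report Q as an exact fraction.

Q = 575568081/223660780 in ≈ 2.573 in

NRCS table: fallow, bare soil, soil group D → CN(II) = 94
CN(I) from CN(II)=94: (4.2·94)/(10 − 0.058·94) = 32900/379 ≈ 86.807
Max retention: S = 1000/(32900/379) − 10 = 500/329 in (≈ 1.520 in)
Ia = 0.2·(500/329) = 100/329 in ≈ 0.304 in
Since P=3.950 > Ia=0.304: effective rainfall P−Ia = 23991/6580 in
Runoff Q = (P−Ia)²/(P−Ia+S) = (3.646)²/(3.646+1.520) = 575568081/223660780 ≈ 2.573 in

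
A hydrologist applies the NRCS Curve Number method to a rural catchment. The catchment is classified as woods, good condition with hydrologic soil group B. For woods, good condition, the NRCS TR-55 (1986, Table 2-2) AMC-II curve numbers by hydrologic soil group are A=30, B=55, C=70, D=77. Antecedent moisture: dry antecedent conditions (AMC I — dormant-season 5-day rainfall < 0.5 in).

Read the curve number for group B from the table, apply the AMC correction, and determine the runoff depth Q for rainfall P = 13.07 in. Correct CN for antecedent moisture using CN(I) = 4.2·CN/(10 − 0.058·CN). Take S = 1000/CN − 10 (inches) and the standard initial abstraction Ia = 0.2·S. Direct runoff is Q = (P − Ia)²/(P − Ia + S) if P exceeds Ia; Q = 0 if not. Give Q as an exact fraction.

NRCS table: woods, good condition, soil group B → CN(II) = 55
CN(I) from CN(II)=55: (4.2·55)/(10 − 0.058·55) = 7700/227 ≈ 33.921
Retention S: 1000/CN − 10 with CN=33.921 → S = 1500/77 ≈ 19.481 in
Ia = 0.2S: 0.2·19.481 = 3.896 in (exactly 300/77)
Since P=13.070 > Ia=3.896: effective rainfall P−Ia = 70639/7700 in
Q = (70639/7700)²/((70639/7700) + 1500/77) = (4989868321/59290000)/(220639/7700) = 4989868321/1698920300 in ≈ 2.937 in

Q = 4989868321/1698920300 in ≈ 2.937 in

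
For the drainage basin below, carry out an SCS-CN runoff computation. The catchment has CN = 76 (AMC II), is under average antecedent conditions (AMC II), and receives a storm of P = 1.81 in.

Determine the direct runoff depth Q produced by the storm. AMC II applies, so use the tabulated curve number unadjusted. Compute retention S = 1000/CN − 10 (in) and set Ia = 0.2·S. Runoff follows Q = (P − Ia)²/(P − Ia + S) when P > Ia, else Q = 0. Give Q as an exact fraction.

Average conditions: CN = 76 (no AMC adjustment).
Retention S: 1000/CN − 10 with CN=76.000 → S = 60/19 ≈ 3.158 in
Initial abstraction Ia = S/5 = (60/19)/5 = 12/19 ≈ 0.632 in
Excess rainfall: 1.810 − 0.632 = 1.178 in; P > Ia so Q > 0
Runoff Q = (P−Ia)²/(P−Ia+S) = (1.178)²/(1.178+3.158) = 5013121/15654100 ≈ 0.320 in

Q = 5013121/15654100 in ≈ 0.320 in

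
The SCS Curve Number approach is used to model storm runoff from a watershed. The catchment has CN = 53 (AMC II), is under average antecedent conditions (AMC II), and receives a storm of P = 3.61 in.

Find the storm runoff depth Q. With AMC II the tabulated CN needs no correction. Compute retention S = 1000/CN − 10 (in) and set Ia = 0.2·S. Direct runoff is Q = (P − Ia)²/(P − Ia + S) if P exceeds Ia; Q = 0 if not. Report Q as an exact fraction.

Average conditions: CN = 53 (no AMC adjustment).
Max retention: S = 1000/53 − 10 = 470/53 in (≈ 8.868 in)
Ia = 0.2S: 0.2·8.868 = 1.774 in (exactly 94/53)
Excess rainfall: 3.610 − 1.774 = 1.836 in; P > Ia so Q > 0
Q = (9733/5300)²/((9733/5300) + 470/53) = (94731289/28090000)/(56733/5300) = 94731289/300684900 in ≈ 0.315 in

Q = 94731289/300684900 in ≈ 0.315 in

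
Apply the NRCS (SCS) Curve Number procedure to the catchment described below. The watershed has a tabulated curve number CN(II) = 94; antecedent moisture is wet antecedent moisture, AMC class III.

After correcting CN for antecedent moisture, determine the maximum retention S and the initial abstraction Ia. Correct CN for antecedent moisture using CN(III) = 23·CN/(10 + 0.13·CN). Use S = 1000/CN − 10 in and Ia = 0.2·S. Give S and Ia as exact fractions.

Adjust CN=94 to AMC III: 23·94/(10 + 0.13·94) → 2162 ÷ (1111/50) = 108100/1111 ≈ 97.300
Retention S: 1000/CN − 10 with CN=97.300 → S = 300/1081 ≈ 0.278 in
Ia = 0.2S: 0.2·0.278 = 0.056 in (exactly 60/1081)

S = 300/1081 in ≈ 0.278 in; Ia = 60/1081 in ≈ 0.056 in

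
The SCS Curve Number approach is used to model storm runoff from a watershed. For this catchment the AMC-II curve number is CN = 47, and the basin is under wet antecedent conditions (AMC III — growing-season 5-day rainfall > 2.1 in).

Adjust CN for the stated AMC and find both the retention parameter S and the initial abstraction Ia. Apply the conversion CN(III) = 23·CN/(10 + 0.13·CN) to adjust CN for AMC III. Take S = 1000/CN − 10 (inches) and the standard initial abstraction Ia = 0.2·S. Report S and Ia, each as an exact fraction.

S = 5300/1081 in ≈ 4.903 in; Ia = 1060/1081 in ≈ 0.981 in

CN(III) from CN(II)=47: (23·47)/(10 + 0.13·47) = 108100/1611 ≈ 67.101
S = 1000/(108100/1611) − 10 = 5300/1081 in ≈ 4.903 in
Ia = 0.2S: 0.2·4.903 = 0.981 in (exactly 1060/1081)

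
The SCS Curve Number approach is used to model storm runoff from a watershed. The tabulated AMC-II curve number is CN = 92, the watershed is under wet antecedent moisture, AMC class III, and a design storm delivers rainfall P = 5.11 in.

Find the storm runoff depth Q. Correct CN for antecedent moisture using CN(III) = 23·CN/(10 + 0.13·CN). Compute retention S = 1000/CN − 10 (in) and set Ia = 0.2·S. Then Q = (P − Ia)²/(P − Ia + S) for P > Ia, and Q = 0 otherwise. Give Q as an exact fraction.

Wet (AMC III): CN(III) = 23·92/(10 + 0.13·92) = 2116/(549/25) = 52900/549 ≈ 96.357
Max retention: S = 1000/(52900/549) − 10 = 200/529 in (≈ 0.378 in)
Ia = 0.2·(200/529) = 40/529 in ≈ 0.076 in
Excess rainfall: 5.110 − 0.076 = 5.034 in; P > Ia so Q > 0
Q = (266319/52900)²/((266319/52900) + 200/529) = (70925809761/2798410000)/(286319/52900) = 70925809761/15146275100 in ≈ 4.683 in

Q = 70925809761/15146275100 in ≈ 4.683 in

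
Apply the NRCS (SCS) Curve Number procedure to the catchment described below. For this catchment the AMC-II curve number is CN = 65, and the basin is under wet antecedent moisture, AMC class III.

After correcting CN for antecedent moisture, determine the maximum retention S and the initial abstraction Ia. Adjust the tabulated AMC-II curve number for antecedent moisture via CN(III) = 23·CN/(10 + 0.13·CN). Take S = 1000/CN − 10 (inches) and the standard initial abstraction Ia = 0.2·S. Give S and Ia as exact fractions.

Wet (AMC III): CN(III) = 23·65/(10 + 0.13·65) = 1495/(369/20) = 29900/369 ≈ 81.030
Max retention: S = 1000/(29900/369) − 10 = 700/299 in (≈ 2.341 in)
Ia = 0.2S: 0.2·2.341 = 0.468 in (exactly 140/299)

S = 700/299 in ≈ 2.341 in; Ia = 140/299 in ≈ 0.468 in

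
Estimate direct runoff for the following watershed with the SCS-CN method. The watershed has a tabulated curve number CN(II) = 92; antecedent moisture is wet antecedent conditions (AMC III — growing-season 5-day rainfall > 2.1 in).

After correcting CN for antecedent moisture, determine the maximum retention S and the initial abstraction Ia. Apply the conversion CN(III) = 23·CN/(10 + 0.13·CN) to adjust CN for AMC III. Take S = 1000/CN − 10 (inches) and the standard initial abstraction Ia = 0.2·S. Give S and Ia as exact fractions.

S = 200/529 in ≈ 0.378 in; Ia = 40/529 in ≈ 0.076 in

Wet (AMC III): CN(III) = 23·92/(10 + 0.13·92) = 2116/(549/25) = 52900/549 ≈ 96.357
Max retention: S = 1000/(52900/549) − 10 = 200/529 in (≈ 0.378 in)
Ia = 0.2S: 0.2·0.378 = 0.076 in (exactly 40/529)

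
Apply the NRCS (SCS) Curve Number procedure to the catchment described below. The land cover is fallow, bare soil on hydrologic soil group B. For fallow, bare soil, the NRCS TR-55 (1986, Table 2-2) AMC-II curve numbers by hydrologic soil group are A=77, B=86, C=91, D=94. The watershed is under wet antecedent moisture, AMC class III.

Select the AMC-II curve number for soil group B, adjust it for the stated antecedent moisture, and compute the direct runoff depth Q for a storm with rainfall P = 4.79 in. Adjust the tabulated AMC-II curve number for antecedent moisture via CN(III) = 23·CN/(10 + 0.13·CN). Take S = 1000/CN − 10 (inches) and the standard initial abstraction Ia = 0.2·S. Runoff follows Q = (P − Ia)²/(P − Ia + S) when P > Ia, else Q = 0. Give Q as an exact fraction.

Q = 211352592361/52390395900 in ≈ 4.034 in

NRCS table: fallow, bare soil, soil group B → CN(II) = 86
Adjust CN=86 to AMC III: 23·86/(10 + 0.13·86) → 1978 ÷ (1059/50) = 98900/1059 ≈ 93.390
Retention S: 1000/CN − 10 with CN=93.390 → S = 700/989 ≈ 0.708 in
Ia = 0.2·(700/989) = 140/989 in ≈ 0.142 in
Excess rainfall: 4.790 − 0.142 = 4.648 in; P > Ia so Q > 0
Runoff Q = (P−Ia)²/(P−Ia+S) = (4.648)²/(4.648+0.708) = 211352592361/52390395900 ≈ 4.034 in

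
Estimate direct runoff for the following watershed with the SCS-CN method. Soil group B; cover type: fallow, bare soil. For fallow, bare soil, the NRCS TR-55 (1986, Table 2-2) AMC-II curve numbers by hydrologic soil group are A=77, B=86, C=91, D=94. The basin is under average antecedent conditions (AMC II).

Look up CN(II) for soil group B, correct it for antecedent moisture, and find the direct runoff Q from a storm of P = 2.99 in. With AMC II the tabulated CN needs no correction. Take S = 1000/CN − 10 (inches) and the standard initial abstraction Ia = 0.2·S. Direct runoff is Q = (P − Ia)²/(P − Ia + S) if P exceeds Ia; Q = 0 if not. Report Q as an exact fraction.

NRCS table: fallow, bare soil, soil group B → CN(II) = 86
Average conditions: CN = 86 (no AMC adjustment).
Max retention: S = 1000/86 − 10 = 70/43 in (≈ 1.628 in)
Initial abstraction Ia = S/5 = (70/43)/5 = 14/43 ≈ 0.326 in
Since P=2.990 > Ia=0.326: effective rainfall P−Ia = 11457/4300 in
Q = (11457/4300)²/((11457/4300) + 70/43) = (131262849/18490000)/(18457/4300) = 131262849/79365100 in ≈ 1.654 in

Q = 131262849/79365100 in ≈ 1.654 in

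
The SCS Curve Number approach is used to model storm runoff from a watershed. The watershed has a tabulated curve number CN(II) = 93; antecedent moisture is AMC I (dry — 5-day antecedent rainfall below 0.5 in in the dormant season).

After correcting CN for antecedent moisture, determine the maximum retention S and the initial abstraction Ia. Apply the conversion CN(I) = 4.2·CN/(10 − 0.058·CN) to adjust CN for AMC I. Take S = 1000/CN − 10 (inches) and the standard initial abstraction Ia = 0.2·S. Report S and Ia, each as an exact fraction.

Adjust CN=93 to AMC I: 4.2·93/(10 − 0.058·93) → (1953/5) ÷ (2303/500) = 27900/329 ≈ 84.802
Retention S: 1000/CN − 10 with CN=84.802 → S = 500/279 ≈ 1.792 in
Ia = 0.2·(500/279) = 100/279 in ≈ 0.358 in

S = 500/279 in ≈ 1.792 in; Ia = 100/279 in ≈ 0.358 in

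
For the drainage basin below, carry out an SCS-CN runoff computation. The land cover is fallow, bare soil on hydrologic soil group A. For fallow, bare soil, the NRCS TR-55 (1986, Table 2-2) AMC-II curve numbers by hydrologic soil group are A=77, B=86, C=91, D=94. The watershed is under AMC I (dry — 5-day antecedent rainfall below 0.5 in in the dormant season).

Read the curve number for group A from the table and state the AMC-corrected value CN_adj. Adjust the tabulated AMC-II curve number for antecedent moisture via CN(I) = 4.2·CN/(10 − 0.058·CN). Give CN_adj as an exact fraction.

NRCS table: fallow, bare soil, soil group A → CN(II) = 77
Adjust CN=77 to AMC I: 4.2·77/(10 − 0.058·77) → (1617/5) ÷ (2767/500) = 161700/2767 ≈ 58.439

CN_adj = 161700/2767 ≈ 58.439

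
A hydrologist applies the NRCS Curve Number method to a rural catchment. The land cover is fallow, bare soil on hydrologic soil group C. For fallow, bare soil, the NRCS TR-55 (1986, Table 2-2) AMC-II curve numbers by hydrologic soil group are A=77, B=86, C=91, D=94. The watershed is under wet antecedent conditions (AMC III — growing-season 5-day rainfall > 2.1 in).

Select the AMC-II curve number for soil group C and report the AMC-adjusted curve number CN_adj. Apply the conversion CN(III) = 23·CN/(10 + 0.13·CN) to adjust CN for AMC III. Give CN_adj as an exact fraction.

NRCS table: fallow, bare soil, soil group C → CN(II) = 91
Wet (AMC III): CN(III) = 23·91/(10 + 0.13·91) = 2093/(2183/100) = 209300/2183 ≈ 95.877

CN_adj = 209300/2183 ≈ 95.877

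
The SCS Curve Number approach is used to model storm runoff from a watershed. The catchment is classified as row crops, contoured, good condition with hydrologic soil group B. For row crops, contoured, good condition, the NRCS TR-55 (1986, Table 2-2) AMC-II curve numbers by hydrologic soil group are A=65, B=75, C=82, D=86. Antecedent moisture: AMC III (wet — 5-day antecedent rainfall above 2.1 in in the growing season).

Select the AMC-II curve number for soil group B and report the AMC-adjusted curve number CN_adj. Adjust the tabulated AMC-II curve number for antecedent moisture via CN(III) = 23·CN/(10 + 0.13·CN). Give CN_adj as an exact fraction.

CN_adj = 6900/79 ≈ 87.342

NRCS table: row crops, contoured, good condition, soil group B → CN(II) = 75
Wet (AMC III): CN(III) = 23·75/(10 + 0.13·75) = 1725/(79/4) = 6900/79 ≈ 87.342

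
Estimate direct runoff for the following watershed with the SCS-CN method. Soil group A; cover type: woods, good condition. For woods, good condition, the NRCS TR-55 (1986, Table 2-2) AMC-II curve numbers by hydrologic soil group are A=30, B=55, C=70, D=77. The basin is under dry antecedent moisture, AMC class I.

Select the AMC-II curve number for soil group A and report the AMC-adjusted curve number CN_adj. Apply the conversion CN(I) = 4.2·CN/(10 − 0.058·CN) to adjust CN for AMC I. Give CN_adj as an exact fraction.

NRCS table: woods, good condition, soil group A → CN(II) = 30
CN(I) from CN(II)=30: (4.2·30)/(10 − 0.058·30) = 900/59 ≈ 15.254

CN_adj = 900/59 ≈ 15.254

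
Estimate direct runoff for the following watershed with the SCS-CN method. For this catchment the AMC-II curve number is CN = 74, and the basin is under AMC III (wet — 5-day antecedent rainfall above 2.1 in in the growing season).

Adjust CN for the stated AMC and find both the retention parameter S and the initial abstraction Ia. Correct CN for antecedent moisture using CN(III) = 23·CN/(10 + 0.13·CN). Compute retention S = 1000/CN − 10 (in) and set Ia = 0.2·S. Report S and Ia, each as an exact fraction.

CN(III) from CN(II)=74: (23·74)/(10 + 0.13·74) = 85100/981 ≈ 86.748
S = 1000/(85100/981) − 10 = 1300/851 in ≈ 1.528 in
Ia = 0.2·(1300/851) = 260/851 in ≈ 0.306 in

S = 1300/851 in ≈ 1.528 in; Ia = 260/851 in ≈ 0.306 in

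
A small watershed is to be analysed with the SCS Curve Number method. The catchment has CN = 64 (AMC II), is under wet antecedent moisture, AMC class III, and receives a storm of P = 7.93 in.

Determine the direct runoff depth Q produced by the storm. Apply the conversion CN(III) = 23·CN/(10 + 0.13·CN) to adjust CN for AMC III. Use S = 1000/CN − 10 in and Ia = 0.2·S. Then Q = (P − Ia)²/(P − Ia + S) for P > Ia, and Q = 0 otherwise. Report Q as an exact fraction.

Q = 73222249/13074925 in ≈ 5.600 in

CN(III) from CN(II)=64: (23·64)/(10 + 0.13·64) = 18400/229 ≈ 80.349
Max retention: S = 1000/(18400/229) − 10 = 225/92 in (≈ 2.446 in)
Ia = 0.2·(225/92) = 45/92 in ≈ 0.489 in
Excess rainfall: 7.930 − 0.489 = 7.441 in; P > Ia so Q > 0
Runoff Q = (P−Ia)²/(P−Ia+S) = (7.441)²/(7.441+2.446) = 73222249/13074925 ≈ 5.600 in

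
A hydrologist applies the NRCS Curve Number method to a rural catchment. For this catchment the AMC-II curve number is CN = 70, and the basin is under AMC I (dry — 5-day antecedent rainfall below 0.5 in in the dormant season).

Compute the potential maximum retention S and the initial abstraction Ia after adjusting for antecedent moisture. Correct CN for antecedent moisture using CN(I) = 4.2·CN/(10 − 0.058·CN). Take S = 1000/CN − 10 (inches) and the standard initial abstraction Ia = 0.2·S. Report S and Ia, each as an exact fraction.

S = 500/49 in ≈ 10.204 in; Ia = 100/49 in ≈ 2.041 in

Dry (AMC I): CN(I) = 4.2·70/(10 − 0.058·70) = 294/(297/50) = 4900/99 ≈ 49.495
Max retention: S = 1000/(4900/99) − 10 = 500/49 in (≈ 10.204 in)
Ia = 0.2·(500/49) = 100/49 in ≈ 2.041 in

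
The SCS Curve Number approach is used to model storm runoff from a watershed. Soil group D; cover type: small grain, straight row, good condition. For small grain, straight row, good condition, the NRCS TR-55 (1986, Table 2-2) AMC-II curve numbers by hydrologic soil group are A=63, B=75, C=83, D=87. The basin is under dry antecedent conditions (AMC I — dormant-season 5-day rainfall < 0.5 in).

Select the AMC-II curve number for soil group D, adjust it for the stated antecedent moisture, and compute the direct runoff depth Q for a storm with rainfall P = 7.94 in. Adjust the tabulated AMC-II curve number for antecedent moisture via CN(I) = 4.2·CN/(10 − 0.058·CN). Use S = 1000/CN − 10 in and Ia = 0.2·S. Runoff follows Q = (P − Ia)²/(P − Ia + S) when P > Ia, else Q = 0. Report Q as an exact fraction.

NRCS table: small grain, straight row, good condition, soil group D → CN(II) = 87
Dry (AMC I): CN(I) = 4.2·87/(10 − 0.058·87) = (1827/5)/(2477/500) = 182700/2477 ≈ 73.759
Retention S: 1000/CN − 10 with CN=73.759 → S = 6500/1827 ≈ 3.558 in
Initial abstraction Ia = S/5 = (6500/1827)/5 = 1300/1827 ≈ 0.712 in
P − Ia = 7.940 − 0.712 = 660319/91350 ≈ 7.228 in (> 0, runoff occurs)
Runoff Q = (P−Ia)²/(P−Ia+S) = (7.228)²/(7.228+3.558) = 436021181761/90008890650 ≈ 4.844 in

Q = 436021181761/90008890650 in ≈ 4.844 in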